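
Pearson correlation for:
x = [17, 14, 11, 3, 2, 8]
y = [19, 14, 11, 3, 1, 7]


n=6, Σx=55, Σy=55, Σxy=707, Σx²=683, Σy²=737
r = (6×707 - 55×55)/√((6×683 - 55²)(6×737 - 55²))
= 1217/√(1073×1397) = 1217/√1498981 ≈ 1217/1224.3288 ≈ 0.9940

r ≈ 0.9940


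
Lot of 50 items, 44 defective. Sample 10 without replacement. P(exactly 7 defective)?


Hypergeometric: C(44,7)×C(6,3)/C(50,10)
= 38320568×20/10272278170 = 3952/52969

P(X=7) = 3952/52969 ≈ 7.46%


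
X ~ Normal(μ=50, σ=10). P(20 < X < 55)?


z₁=(20-50)/10=-3.0, z₂=(55-50)/10=0.5
P = Φ(0.5) - Φ(-3.0) = 0.691462 - 0.001350 = 0.690112 ≈ 0.6901

P(20 < X < 55) ≈ 0.6901


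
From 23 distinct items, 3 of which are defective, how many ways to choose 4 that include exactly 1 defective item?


Choose 1 of the 3 defective items and 3 of the other 20 items:
C(3,1)×C(20,3) = 3×1140 = 3420

3420


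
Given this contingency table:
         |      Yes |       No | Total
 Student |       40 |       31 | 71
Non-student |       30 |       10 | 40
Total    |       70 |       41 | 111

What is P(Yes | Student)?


P(Yes | Student) = 40/(40+31) = 40/71

P(Yes|Student) = 40/71 ≈ 56.34%


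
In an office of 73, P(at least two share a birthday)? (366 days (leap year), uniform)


P(all different) = Π(366-i)/366 for i=0..72
= 0.000449
P(match) = 1 - 0.000449 = 0.999551

P ≈ 0.9996 ≈ 99.96%


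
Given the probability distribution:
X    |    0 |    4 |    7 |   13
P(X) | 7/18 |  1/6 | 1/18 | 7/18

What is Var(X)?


E[X] = 55/9
E[X²] = 640/9
Var(X) = E[X²] - (E[X])² = 640/9 - 3025/81 = 2735/81

Var(X) = 2735/81 ≈ 33.7654


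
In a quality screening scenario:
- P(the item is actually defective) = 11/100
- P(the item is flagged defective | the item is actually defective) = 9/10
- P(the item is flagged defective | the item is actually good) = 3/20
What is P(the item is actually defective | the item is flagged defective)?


Using Bayes' theorem:
P(A|B) = P(B|A)·P(A) / P(B)

P(the item is flagged defective) = 9/10 × 11/100 + 3/20 × 89/100
= 99/1000 + 267/2000 = 93/400

P(the item is actually defective|the item is flagged defective) = (99/1000) / (93/400) = 66/155

P(the item is actually defective|the item is flagged defective) = 66/155 ≈ 42.58%


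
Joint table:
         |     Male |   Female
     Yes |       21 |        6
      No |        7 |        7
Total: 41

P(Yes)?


P(Yes) = (21+6)/41 = 27/41

P(Yes) = 27/41 ≈ 65.85%


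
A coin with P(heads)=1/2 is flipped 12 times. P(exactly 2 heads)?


Binomial: P(X=2) = C(12,2)×p^2×(1-p)^10
= 66 × 1/4 × 1/1024 = 33/2048

P(X=2) = 33/2048 ≈ 1.61%


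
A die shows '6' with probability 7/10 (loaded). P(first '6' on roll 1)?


Geometric: P(X=1) = (1-p)^(k-1)×p = (3/10)^0×7/10 = 7/10

P(X=1) = 7/10 ≈ 70.00%


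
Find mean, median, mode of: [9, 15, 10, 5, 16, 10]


Sorted: [5, 9, 10, 10, 15, 16]
Mean = 65/6
Median = 10
Freq: {9: 1, 15: 1, 10: 2, 5: 1, 16: 1}
Mode: [10]

Mean=65/6, Median=10, Mode=10


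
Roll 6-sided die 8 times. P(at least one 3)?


P(no 3)^8 = (5/6)^8 = 390625/1679616
P(≥1) = 1 - 390625/1679616 = 1288991/1679616

P = 1288991/1679616 ≈ 76.74%


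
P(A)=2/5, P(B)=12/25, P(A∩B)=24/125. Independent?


P(A)×P(B) = 24/125
P(A∩B) = 24/125
Equal ✓ → Independent

Yes, independent


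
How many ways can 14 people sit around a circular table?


Circular arrangements of 14 distinct objects: fix one position to break rotational symmetry.
(n-1)! = 13! = 6227020800

6227020800


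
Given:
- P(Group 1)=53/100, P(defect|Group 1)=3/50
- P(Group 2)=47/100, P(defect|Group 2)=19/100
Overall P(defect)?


P(B) = Σ P(B|Aᵢ)×P(Aᵢ)
  3/50×53/100 = 159/5000
  19/100×47/100 = 893/10000
Sum = 1211/10000

P(defect) = 1211/10000 ≈ 12.11%


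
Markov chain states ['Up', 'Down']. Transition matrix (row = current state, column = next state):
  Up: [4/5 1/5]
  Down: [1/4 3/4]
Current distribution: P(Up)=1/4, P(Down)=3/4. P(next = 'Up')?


P(next=Up) = Σᵢ P(now=i)×P(i→Up)
= 1/4×4/5 + 3/4×1/4
= 1/5 + 3/16 = 31/80

P = 31/80 ≈ 0.3875


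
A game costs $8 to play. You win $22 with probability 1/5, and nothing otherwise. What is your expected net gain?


E[gain] = (22-8)×1/5 + (-8)×4/5
= 14/5 - 32/5 = -18/5

Expected net gain = $-18/5 ≈ $-3.60


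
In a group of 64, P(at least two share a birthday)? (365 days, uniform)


P(all different) = Π(365-i)/365 for i=0..63
= 0.002810
P(match) = 1 - 0.002810 = 0.997190

P ≈ 0.9972 ≈ 99.72%


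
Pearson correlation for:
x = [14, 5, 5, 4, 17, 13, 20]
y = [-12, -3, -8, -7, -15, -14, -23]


n=7, Σx=78, Σy=-82, Σxy=-1148, Σx²=1120, Σy²=1216
r = (7×(-1148) - 78×(-82))/√((7×1120 - 78²)(7×1216 - (-82)²))
= -1640/√(1756×1788) = -1640/√3139728 ≈ -1640/1771.9278 ≈ -0.9255

r ≈ -0.9255


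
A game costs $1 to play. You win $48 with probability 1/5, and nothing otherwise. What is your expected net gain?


E[gain] = (48-1)×1/5 + (-1)×4/5
= 47/5 - 4/5 = 43/5

Expected net gain = $43/5 ≈ $8.60


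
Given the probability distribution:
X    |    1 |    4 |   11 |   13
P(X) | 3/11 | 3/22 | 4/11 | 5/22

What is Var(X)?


E[X] = 171/22
E[X²] = 1867/22
Var(X) = E[X²] - (E[X])² = 1867/22 - 29241/484 = 11833/484

Var(X) = 11833/484 ≈ 24.4483


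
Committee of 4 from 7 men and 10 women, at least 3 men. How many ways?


Count by #men:
  3M,1W: C(7,3)×C(10,1)=350
  4M,0W: C(7,4)×C(10,0)=35
Total = 385

385


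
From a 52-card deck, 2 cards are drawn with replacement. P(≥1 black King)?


P(not a black King) = 50/52 = 25/26
P(none in 2 draws) = (25/26)^2 = 625/676
P(≥1 black King) = 1 - 625/676 = 51/676

P = 51/676 ≈ 7.54%


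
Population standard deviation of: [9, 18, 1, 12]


Mean = 40/4 = 10
  (9-10)²=1
  (18-10)²=64
  (1-10)²=81
  (12-10)²=4
Σ(x-μ)² = 150
σ² = 150/4 = 75/2

σ = √(75/2) ≈ 6.1237


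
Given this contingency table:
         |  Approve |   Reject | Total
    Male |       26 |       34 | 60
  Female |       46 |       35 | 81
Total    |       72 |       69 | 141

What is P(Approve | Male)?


P(Approve | Male) = 26/(26+34) = 26/60 = 13/30

P(Approve|Male) = 13/30 ≈ 43.33%


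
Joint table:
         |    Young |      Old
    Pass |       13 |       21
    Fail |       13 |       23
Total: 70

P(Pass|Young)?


P(Pass|Young) = 13/(13+13) = 13/26 = 1/2

P = 1/2 ≈ 50.00%


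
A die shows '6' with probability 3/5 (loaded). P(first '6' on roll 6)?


Geometric: P(X=6) = (1-p)^(k-1)×p = (2/5)^5×3/5 = 96/15625

P(X=6) = 96/15625 ≈ 0.61%


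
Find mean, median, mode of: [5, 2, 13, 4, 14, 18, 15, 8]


Sorted: [2, 4, 5, 8, 13, 14, 15, 18]
Mean = 79/8
Median = 21/2
Freq: {5: 1, 2: 1, 13: 1, 4: 1, 14: 1, 18: 1, 15: 1, 8: 1}
Mode: No mode

Mean=79/8, Median=21/2, Mode=No mode


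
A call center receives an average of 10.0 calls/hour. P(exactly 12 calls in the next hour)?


Poisson(λ=10.0): P(X=12) = e^(-λ)×λ^k/k!
= e^(-10.0) × 10.0^12 / 12!
≈ 4.539992976e-05 × 1e+12 / 479001600 ≈ 0.094780

P(X=12) ≈ 0.094780 ≈ 9.48%


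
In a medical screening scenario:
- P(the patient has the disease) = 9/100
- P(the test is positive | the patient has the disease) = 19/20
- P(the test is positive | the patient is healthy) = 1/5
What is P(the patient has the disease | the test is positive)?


Using Bayes' theorem:
P(A|B) = P(B|A)·P(A) / P(B)

P(the test is positive) = 19/20 × 9/100 + 1/5 × 91/100
= 171/2000 + 91/500 = 107/400

P(the patient has the disease|the test is positive) = (171/2000) / (107/400) = 171/535

P(the patient has the disease|the test is positive) = 171/535 ≈ 31.96%


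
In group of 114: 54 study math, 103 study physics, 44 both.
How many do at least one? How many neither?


|A∪B| = 54+103-44 = 113
Neither = 114-113 = 1

At least one: 113; Neither: 1


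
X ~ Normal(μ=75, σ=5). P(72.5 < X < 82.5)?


z₁=(72.5-75)/5=-0.5, z₂=(82.5-75)/5=1.5
P = Φ(1.5) - Φ(-0.5) = 0.933193 - 0.308538 = 0.624655 ≈ 0.6247

P(72.5 < X < 82.5) ≈ 0.6247


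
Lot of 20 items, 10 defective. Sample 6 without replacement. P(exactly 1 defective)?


Hypergeometric: C(10,1)×C(10,5)/C(20,6)
= 10×252/38760 = 21/323

P(X=1) = 21/323 ≈ 6.50%


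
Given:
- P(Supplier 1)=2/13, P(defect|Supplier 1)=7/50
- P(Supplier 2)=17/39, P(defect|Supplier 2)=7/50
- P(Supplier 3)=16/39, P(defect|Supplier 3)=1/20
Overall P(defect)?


P(B) = Σ P(B|Aᵢ)×P(Aᵢ)
  7/50×2/13 = 7/325
  7/50×17/39 = 119/1950
  1/20×16/39 = 4/195
Sum = 67/650

P(defect) = 67/650 ≈ 10.31%


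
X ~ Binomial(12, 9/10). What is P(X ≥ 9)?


P(X ≥ 9) = Σ P(X=i) for i=9..12
P(X=9) = 4261625379/50000000000
P(X=10) = 115063885233/500000000000
P(X=11) = 94143178827/250000000000
P(X=12) = 282429536481/1000000000000
Sum = 194872505967/200000000000

P(X ≥ 9) = 194872505967/200000000000 ≈ 97.44%


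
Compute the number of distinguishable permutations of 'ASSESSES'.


Letters: 8, freq: {'A': 1, 'S': 5, 'E': 2}
8!/(1!×5!×2!) = 40320/240 = 168

168


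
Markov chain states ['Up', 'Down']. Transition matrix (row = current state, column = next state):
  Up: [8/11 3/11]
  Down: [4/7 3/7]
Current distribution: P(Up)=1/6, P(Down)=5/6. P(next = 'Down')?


P(next=Down) = Σᵢ P(now=i)×P(i→Down)
= 1/6×3/11 + 5/6×3/7
= 1/22 + 5/14 = 31/77

P = 31/77 ≈ 0.4026


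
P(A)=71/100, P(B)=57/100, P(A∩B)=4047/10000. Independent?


P(A)×P(B) = 4047/10000
P(A∩B) = 4047/10000
Equal ✓ → Independent

Yes, independent


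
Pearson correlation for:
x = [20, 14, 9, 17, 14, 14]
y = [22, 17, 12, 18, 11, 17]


n=6, Σx=88, Σy=97, Σxy=1484, Σx²=1358, Σy²=1651
r = (6×1484 - 88×97)/√((6×1358 - 88²)(6×1651 - 97²))
= 368/√(404×497) = 368/√200788 ≈ 368/448.0937 ≈ 0.8213

r ≈ 0.8213


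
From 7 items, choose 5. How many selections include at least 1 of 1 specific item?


Complement: C(7,5) - C(6,5) = 21 - 6 = 15

15


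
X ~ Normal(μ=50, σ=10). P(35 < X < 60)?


z₁=(35-50)/10=-1.5, z₂=(60-50)/10=1.0
P = Φ(1.0) - Φ(-1.5) = 0.841345 - 0.066807 = 0.774538 ≈ 0.7745

P(35 < X < 60) ≈ 0.7745


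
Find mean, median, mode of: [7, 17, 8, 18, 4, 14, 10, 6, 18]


Sorted: [4, 6, 7, 8, 10, 14, 17, 18, 18]
Mean = 102/9 = 34/3
Median = 10
Freq: {7: 1, 17: 1, 8: 1, 18: 2, 4: 1, 14: 1, 10: 1, 6: 1}
Mode: [18]

Mean=34/3, Median=10, Mode=18


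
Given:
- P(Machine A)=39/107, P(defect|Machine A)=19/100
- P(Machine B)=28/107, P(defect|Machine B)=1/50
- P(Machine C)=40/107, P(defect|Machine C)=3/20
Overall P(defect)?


P(B) = Σ P(B|Aᵢ)×P(Aᵢ)
  19/100×39/107 = 741/10700
  1/50×28/107 = 14/2675
  3/20×40/107 = 6/107
Sum = 1397/10700

P(defect) = 1397/10700 ≈ 13.06%


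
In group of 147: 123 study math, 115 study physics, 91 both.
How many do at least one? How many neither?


|A∪B| = 123+115-91 = 147
Neither = 147-147 = 0

At least one: 147; Neither: 0


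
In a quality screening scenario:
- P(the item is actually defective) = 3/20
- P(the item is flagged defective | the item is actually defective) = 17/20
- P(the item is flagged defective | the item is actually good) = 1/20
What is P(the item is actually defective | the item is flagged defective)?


Using Bayes' theorem:
P(A|B) = P(B|A)·P(A) / P(B)

P(the item is flagged defective) = 17/20 × 3/20 + 1/20 × 17/20
= 51/400 + 17/400 = 17/100

P(the item is actually defective|the item is flagged defective) = (51/400) / (17/100) = 3/4

P(the item is actually defective|the item is flagged defective) = 3/4 ≈ 75.00%


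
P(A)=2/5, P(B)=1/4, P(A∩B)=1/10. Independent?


P(A)×P(B) = 1/10
P(A∩B) = 1/10
Equal ✓ → Independent

Yes, independent


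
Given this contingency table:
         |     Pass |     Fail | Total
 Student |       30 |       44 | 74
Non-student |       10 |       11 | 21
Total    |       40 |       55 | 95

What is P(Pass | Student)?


P(Pass | Student) = 30/(30+44) = 30/74 = 15/37

P(Pass|Student) = 15/37 ≈ 40.54%


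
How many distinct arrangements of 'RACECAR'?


Letters: 7, freq: {'R': 2, 'A': 2, 'C': 2, 'E': 1}
7!/(2!×2!×2!×1!) = 5040/8 = 630

630


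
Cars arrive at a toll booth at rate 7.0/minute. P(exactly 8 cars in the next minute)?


Poisson(λ=7.0): P(X=8) = e^(-λ)×λ^k/k!
= e^(-7.0) × 7.0^8 / 8!
≈ 0.0009118819656 × 5764801 / 40320 ≈ 0.130377

P(X=8) ≈ 0.130377 ≈ 13.04%


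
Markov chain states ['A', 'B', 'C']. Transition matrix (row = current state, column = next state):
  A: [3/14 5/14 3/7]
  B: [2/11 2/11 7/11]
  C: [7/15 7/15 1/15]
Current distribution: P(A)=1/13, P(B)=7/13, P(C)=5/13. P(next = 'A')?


P(next=A) = Σᵢ P(now=i)×P(i→A)
= 1/13×3/14 + 7/13×2/11 + 5/13×7/15
= 3/182 + 14/143 + 7/39 = 1765/6006

P = 1765/6006 ≈ 0.2939


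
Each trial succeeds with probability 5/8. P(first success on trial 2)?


Geometric: P(X=2) = (1-p)^(k-1)×p = (3/8)^1×5/8 = 15/64

P(X=2) = 15/64 ≈ 23.44%


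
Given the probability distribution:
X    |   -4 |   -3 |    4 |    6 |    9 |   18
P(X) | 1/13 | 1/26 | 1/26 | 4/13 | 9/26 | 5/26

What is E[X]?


E[X] = Σ x·P(X=x)
= (-4)×(1/13) + (-3)×(1/26) + (4)×(1/26) + (6)×(4/13) + (9)×(9/26) + (18)×(5/26)
= 106/13

E[X] = 106/13


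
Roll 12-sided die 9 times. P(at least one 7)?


P(no 7)^9 = (11/12)^9 = 2357947691/5159780352
P(≥1) = 1 - 2357947691/5159780352 = 2801832661/5159780352

P = 2801832661/5159780352 ≈ 54.30%


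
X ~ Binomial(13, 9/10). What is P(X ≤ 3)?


P(X ≤ 3) = Σ P(X=i) for i=0..3
P(X=0) = 1/10000000000000
P(X=1) = 117/10000000000000
P(X=2) = 3159/5000000000000
P(X=3) = 104247/5000000000000
Sum = 21493/1000000000000

P(X ≤ 3) = 21493/1000000000000 ≈ 0.00%


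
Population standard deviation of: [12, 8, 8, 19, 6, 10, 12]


Mean = 75/7
  (12-75/7)²=81/49
  (8-75/7)²=361/49
  (8-75/7)²=361/49
  (19-75/7)²=3364/49
  (6-75/7)²=1089/49
  (10-75/7)²=25/49
  (12-75/7)²=81/49
Σ(x-μ)² = 766/7
σ² = (766/7)/7 = 766/49

σ = √(766/49) ≈ 3.9538


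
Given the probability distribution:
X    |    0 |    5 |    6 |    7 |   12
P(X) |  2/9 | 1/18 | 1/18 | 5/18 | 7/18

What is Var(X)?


E[X] = 65/9
E[X²] = 73
Var(X) = E[X²] - (E[X])² = 73 - 4225/81 = 1688/81

Var(X) = 1688/81 ≈ 20.8395


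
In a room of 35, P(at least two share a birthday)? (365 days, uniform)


P(all different) = Π(365-i)/365 for i=0..34
= 0.185617
P(match) = 1 - 0.185617 = 0.814383

P ≈ 0.8144 ≈ 81.44%


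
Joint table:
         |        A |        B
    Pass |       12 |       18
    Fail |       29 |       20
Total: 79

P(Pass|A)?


P(Pass|A) = 12/(12+29) = 12/41

P = 12/41 ≈ 29.27%


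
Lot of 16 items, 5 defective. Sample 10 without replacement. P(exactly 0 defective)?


Hypergeometric: C(5,0)×C(11,10)/C(16,10)
= 1×11/8008 = 1/728

P(X=0) = 1/728 ≈ 0.14%


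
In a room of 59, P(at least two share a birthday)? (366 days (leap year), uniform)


P(all different) = Π(366-i)/366 for i=0..58
= 0.007112
P(match) = 1 - 0.007112 = 0.992888

P ≈ 0.9929 ≈ 99.29%


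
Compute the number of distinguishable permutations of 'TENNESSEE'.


Letters: 9, freq: {'T': 1, 'E': 4, 'N': 2, 'S': 2}
9!/(1!×4!×2!×2!) = 362880/96 = 3780

3780


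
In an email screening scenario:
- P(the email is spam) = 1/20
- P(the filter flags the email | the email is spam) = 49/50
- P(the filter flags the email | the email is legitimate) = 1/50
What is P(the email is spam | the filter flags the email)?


Using Bayes' theorem:
P(A|B) = P(B|A)·P(A) / P(B)

P(the filter flags the email) = 49/50 × 1/20 + 1/50 × 19/20
= 49/1000 + 19/1000 = 17/250

P(the email is spam|the filter flags the email) = (49/1000) / (17/250) = 49/68

P(the email is spam|the filter flags the email) = 49/68 ≈ 72.06%


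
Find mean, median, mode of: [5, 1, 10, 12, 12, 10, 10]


Sorted: [1, 5, 10, 10, 10, 12, 12]
Mean = 60/7
Median = 10
Freq: {5: 1, 1: 1, 10: 3, 12: 2}
Mode: [10]

Mean=60/7, Median=10, Mode=10


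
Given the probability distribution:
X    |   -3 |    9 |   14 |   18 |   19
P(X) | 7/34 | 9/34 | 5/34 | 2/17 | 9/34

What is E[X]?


E[X] = Σ x·P(X=x)
= (-3)×(7/34) + (9)×(9/34) + (14)×(5/34) + (18)×(2/17) + (19)×(9/34)
= 373/34

E[X] = 373/34


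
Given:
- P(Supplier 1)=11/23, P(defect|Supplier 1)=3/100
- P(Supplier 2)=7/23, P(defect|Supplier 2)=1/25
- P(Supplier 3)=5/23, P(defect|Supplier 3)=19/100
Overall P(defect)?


P(B) = Σ P(B|Aᵢ)×P(Aᵢ)
  3/100×11/23 = 33/2300
  1/25×7/23 = 7/575
  19/100×5/23 = 19/460
Sum = 39/575

P(defect) = 39/575 ≈ 6.78%


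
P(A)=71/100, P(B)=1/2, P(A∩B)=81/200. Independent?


P(A)×P(B) = 71/200
P(A∩B) = 81/200
Not equal → NOT independent

No, not independent


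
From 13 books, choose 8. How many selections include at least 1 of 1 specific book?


Complement: C(13,8) - C(12,8) = 1287 - 495 = 792

792


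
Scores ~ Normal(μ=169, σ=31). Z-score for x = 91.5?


z = (x - μ)/σ = (91.5 - 169)/31 = -2.5

z = -2.5


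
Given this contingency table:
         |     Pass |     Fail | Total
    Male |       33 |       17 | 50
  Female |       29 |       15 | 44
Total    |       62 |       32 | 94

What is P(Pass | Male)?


P(Pass | Male) = 33/(33+17) = 33/50

P(Pass|Male) = 33/50 ≈ 66.00%


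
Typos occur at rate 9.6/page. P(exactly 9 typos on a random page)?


Poisson(λ=9.6): P(X=9) = e^(-λ)×λ^k/k!
= e^(-9.6) × 9.6^9 / 9!
≈ 6.772873649e-05 × 692533995.824 / 362880 ≈ 0.129256

P(X=9) ≈ 0.129256 ≈ 12.93%


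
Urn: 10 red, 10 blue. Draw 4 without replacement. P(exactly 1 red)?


Hypergeometric: C(10,1)×C(10,3)/C(20,4)
= 10×120/4845 = 80/323

P(X=1) = 80/323 ≈ 24.77%


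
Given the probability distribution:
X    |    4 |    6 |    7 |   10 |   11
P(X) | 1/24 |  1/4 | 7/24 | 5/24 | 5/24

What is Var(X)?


E[X] = 97/12
E[X²] = 70
Var(X) = E[X²] - (E[X])² = 70 - 9409/144 = 671/144

Var(X) = 671/144 ≈ 4.6597


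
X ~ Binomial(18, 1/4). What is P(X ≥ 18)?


P(X ≥ 18) = Σ P(X=i) for i=18..18
P(X=18) = 1/68719476736
Sum = 1/68719476736

P(X ≥ 18) = 1/68719476736 ≈ 0.00%


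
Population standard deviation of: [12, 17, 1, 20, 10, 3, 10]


Mean = 73/7
  (12-73/7)²=121/49
  (17-73/7)²=2116/49
  (1-73/7)²=4356/49
  (20-73/7)²=4489/49
  (10-73/7)²=9/49
  (3-73/7)²=2704/49
  (10-73/7)²=9/49
Σ(x-μ)² = 1972/7
σ² = (1972/7)/7 = 1972/49

σ = √(1972/49) ≈ 6.3439


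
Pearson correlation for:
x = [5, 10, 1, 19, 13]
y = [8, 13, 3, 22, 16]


n=5, Σx=48, Σy=62, Σxy=799, Σx²=656, Σy²=982
r = (5×799 - 48×62)/√((5×656 - 48²)(5×982 - 62²))
= 1019/√(976×1066) = 1019/√1040416 ≈ 1019/1020.0078 ≈ 0.9990

r ≈ 0.9990


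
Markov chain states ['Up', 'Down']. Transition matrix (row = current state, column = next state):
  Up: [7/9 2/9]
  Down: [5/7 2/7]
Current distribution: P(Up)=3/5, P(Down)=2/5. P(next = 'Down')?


P(next=Down) = Σᵢ P(now=i)×P(i→Down)
= 3/5×2/9 + 2/5×2/7
= 2/15 + 4/35 = 26/105

P = 26/105 ≈ 0.2476


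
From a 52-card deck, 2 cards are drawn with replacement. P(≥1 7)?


P(not a 7) = 48/52 = 12/13
P(none in 2 draws) = (12/13)^2 = 144/169
P(≥1 7) = 1 - 144/169 = 25/169

P = 25/169 ≈ 14.79%


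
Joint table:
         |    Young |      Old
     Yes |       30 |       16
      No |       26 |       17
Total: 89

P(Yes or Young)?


P(Yes∨Young) = P(Yes) + P(Young) - P(Yes∧Young)
= (46 + 56 - 30)/89 = 72/89

P = 72/89 ≈ 80.90%


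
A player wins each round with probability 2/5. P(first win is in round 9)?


Geometric: P(X=9) = (1-p)^(k-1)×p = (3/5)^8×2/5 = 13122/1953125

P(X=9) = 13122/1953125 ≈ 0.67%


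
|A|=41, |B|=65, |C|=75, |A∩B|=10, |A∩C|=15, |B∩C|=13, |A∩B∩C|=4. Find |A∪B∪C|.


|A∪B∪C| = 41+65+75-10-15-13+4 = 147

|A∪B∪C| = 147


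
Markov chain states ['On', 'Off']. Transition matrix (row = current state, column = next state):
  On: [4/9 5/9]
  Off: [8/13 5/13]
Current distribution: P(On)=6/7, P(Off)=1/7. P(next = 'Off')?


P(next=Off) = Σᵢ P(now=i)×P(i→Off)
= 6/7×5/9 + 1/7×5/13
= 10/21 + 5/91 = 145/273

P = 145/273 ≈ 0.5311


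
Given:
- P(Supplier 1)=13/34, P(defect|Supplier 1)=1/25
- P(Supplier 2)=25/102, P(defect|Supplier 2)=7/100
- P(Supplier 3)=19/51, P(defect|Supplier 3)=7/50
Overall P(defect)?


P(B) = Σ P(B|Aᵢ)×P(Aᵢ)
  1/25×13/34 = 13/850
  7/100×25/102 = 7/408
  7/50×19/51 = 133/2550
Sum = 863/10200

P(defect) = 863/10200 ≈ 8.46%


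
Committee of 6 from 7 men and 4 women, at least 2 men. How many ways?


Count by #men:
  2M,4W: C(7,2)×C(4,4)=21
  3M,3W: C(7,3)×C(4,3)=140
  4M,2W: C(7,4)×C(4,2)=210
  5M,1W: C(7,5)×C(4,1)=84
  6M,0W: C(7,6)×C(4,0)=7
Total = 462

462


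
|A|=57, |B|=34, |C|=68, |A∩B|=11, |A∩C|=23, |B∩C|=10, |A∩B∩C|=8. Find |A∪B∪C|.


|A∪B∪C| = 57+34+68-11-23-10+8 = 123

|A∪B∪C| = 123


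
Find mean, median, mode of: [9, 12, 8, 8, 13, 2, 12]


Sorted: [2, 8, 8, 9, 12, 12, 13]
Mean = 64/7
Median = 9
Freq: {9: 1, 12: 2, 8: 2, 13: 1, 2: 1}
Mode: [8, 12]

Mean=64/7, Median=9, Mode=[8, 12]


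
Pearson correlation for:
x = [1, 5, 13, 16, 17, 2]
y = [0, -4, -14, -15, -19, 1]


n=6, Σx=54, Σy=-51, Σxy=-763, Σx²=744, Σy²=799
r = (6×(-763) - 54×(-51))/√((6×744 - 54²)(6×799 - (-51)²))
= -1824/√(1548×2193) = -1824/√3394764 ≈ -1824/1842.4885 ≈ -0.9900

r ≈ -0.9900


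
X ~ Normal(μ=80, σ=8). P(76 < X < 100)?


z₁=(76-80)/8=-0.5, z₂=(100-80)/8=2.5
P = Φ(2.5) - Φ(-0.5) = 0.993790 - 0.308538 = 0.685252 ≈ 0.6853

P(76 < X < 100) ≈ 0.6853


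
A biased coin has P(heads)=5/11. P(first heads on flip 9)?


Geometric: P(X=9) = (1-p)^(k-1)×p = (6/11)^8×5/11 = 8398080/2357947691

P(X=9) = 8398080/2357947691 ≈ 0.36%


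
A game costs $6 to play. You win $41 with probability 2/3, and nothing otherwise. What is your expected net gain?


E[gain] = (41-6)×2/3 + (-6)×1/3
= 70/3 - 2 = 64/3

Expected net gain = $64/3 ≈ $21.33


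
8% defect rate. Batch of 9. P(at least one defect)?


P(all good) = (23/25)^9 = 1801152661463/3814697265625
P(≥1 defect) = 2013544604162/3814697265625

P = 2013544604162/3814697265625 ≈ 52.78%


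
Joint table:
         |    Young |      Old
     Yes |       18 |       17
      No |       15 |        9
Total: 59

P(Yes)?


P(Yes) = (18+17)/59 = 35/59

P(Yes) = 35/59 ≈ 59.32%


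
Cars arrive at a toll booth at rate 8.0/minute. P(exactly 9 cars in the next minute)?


Poisson(λ=8.0): P(X=9) = e^(-λ)×λ^k/k!
= e^(-8.0) × 8.0^9 / 9!
≈ 0.0003354626279 × 134217728 / 362880 ≈ 0.124077

P(X=9) ≈ 0.124077 ≈ 12.41%


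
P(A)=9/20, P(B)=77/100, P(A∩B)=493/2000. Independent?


P(A)×P(B) = 693/2000
P(A∩B) = 493/2000
Not equal → NOT independent

No, not independent


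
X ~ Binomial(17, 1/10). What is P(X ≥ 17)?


P(X ≥ 17) = Σ P(X=i) for i=17..17
P(X=17) = 1/100000000000000000
Sum = 1/100000000000000000

P(X ≥ 17) = 1/100000000000000000 ≈ 0.00%


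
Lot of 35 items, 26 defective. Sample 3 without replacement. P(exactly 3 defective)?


Hypergeometric: C(26,3)×C(9,0)/C(35,3)
= 2600×1/6545 = 520/1309

P(X=3) = 520/1309 ≈ 39.72%


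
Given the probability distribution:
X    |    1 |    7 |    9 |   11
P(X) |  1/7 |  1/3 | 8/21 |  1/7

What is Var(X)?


E[X] = 157/21
E[X²] = 1357/21
Var(X) = E[X²] - (E[X])² = 1357/21 - 24649/441 = 3848/441

Var(X) = 3848/441 ≈ 8.7256


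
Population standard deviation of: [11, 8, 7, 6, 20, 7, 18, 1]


Mean = 78/8 = 39/4
  (11-39/4)²=25/16
  (8-39/4)²=49/16
  (7-39/4)²=121/16
  (6-39/4)²=225/16
  (20-39/4)²=1681/16
  (7-39/4)²=121/16
  (18-39/4)²=1089/16
  (1-39/4)²=1225/16
Σ(x-μ)² = 567/2
σ² = (567/2)/8 = 567/16

σ = √(567/16) ≈ 5.9529


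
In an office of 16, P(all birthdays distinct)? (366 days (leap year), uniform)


P(all different) = Π(366-i)/366 for i=0..15
= (366/366)×(365/366)×...×(351/366)
= 0.717059

P ≈ 0.7171 ≈ 71.71%


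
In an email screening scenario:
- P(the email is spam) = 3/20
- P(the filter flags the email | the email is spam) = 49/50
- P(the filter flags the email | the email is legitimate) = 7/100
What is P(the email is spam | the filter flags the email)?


Using Bayes' theorem:
P(A|B) = P(B|A)·P(A) / P(B)

P(the filter flags the email) = 49/50 × 3/20 + 7/100 × 17/20
= 147/1000 + 119/2000 = 413/2000

P(the email is spam|the filter flags the email) = (147/1000) / (413/2000) = 42/59

P(the email is spam|the filter flags the email) = 42/59 ≈ 71.19%


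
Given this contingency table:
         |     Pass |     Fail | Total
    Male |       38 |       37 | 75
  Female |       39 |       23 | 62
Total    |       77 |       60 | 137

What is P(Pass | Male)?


P(Pass | Male) = 38/(38+37) = 38/75

P(Pass|Male) = 38/75 ≈ 50.67%


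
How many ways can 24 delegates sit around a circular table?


Circular arrangements of 24 distinct objects: fix one position to break rotational symmetry.
(n-1)! = 23! = 25852016738884976640000

25852016738884976640000


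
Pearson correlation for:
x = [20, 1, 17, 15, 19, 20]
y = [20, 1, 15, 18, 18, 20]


n=6, Σx=92, Σy=92, Σxy=1668, Σx²=1676, Σy²=1674
r = (6×1668 - 92×92)/√((6×1676 - 92²)(6×1674 - 92²))
= 1544/√(1592×1580) = 1544/√2515360 ≈ 1544/1585.9887 ≈ 0.9735

r ≈ 0.9735


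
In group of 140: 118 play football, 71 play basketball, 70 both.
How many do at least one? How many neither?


|A∪B| = 118+71-70 = 119
Neither = 140-119 = 21

At least one: 119; Neither: 21


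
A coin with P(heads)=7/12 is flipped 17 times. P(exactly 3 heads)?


Binomial: P(X=3) = C(17,3)×p^3×(1-p)^14
= 680 × 343/1728 × 6103515625/1283918464548864 = 177947998046875/277326388342554624

P(X=3) = 177947998046875/277326388342554624 ≈ 0.06%


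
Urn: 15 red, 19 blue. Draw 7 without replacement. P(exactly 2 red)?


Hypergeometric: C(15,2)×C(19,5)/C(34,7)
= 105×11628/5379616 = 17955/79112

P(X=2) = 17955/79112 ≈ 22.70%


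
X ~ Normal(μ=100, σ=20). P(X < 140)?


z = (140-100)/20 = 2.0
P(Z < 2.0) = 0.9772

P(X < 140) ≈ 0.9772


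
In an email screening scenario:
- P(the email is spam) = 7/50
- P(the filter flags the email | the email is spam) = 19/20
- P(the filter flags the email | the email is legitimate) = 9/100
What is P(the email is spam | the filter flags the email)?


Using Bayes' theorem:
P(A|B) = P(B|A)·P(A) / P(B)

P(the filter flags the email) = 19/20 × 7/50 + 9/100 × 43/50
= 133/1000 + 387/5000 = 263/1250

P(the email is spam|the filter flags the email) = (133/1000) / (263/1250) = 665/1052

P(the email is spam|the filter flags the email) = 665/1052 ≈ 63.21%


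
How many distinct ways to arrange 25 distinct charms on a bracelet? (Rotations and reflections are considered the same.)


Free circular arrangements: rotations and reflections both identified.
(n-1)!/2 = 24!/2 = 620448401733239439360000/2 = 310224200866619719680000

310224200866619719680000


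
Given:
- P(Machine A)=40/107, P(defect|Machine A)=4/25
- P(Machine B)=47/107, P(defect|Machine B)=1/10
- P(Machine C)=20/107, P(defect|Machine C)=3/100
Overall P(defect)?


P(B) = Σ P(B|Aᵢ)×P(Aᵢ)
  4/25×40/107 = 32/535
  1/10×47/107 = 47/1070
  3/100×20/107 = 3/535
Sum = 117/1070

P(defect) = 117/1070 ≈ 10.93%


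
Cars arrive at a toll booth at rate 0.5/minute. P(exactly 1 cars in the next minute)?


Poisson(λ=0.5): P(X=1) = e^(-λ)×λ^k/k!
= e^(-0.5) × 0.5^1 / 1!
≈ 0.6065306597 × 0.5 / 1 ≈ 0.303265

P(X=1) ≈ 0.303265 ≈ 30.33%


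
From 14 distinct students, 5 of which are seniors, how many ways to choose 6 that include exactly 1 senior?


Choose 1 of the 5 seniors and 5 of the other 9 students:
C(5,1)×C(9,5) = 5×126 = 630

630


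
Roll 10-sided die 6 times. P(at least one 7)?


P(no 7)^6 = (9/10)^6 = 531441/1000000
P(≥1) = 1 - 531441/1000000 = 468559/1000000

P = 468559/1000000 ≈ 46.86%


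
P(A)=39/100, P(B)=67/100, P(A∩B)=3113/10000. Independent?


P(A)×P(B) = 2613/10000
P(A∩B) = 3113/10000
Not equal → NOT independent

No, not independent


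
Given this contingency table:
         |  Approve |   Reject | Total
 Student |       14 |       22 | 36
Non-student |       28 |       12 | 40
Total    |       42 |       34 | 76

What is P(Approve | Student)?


P(Approve | Student) = 14/(14+22) = 14/36 = 7/18

P(Approve|Student) = 7/18 ≈ 38.89%


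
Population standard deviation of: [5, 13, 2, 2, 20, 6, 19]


Mean = 67/7
  (5-67/7)²=1024/49
  (13-67/7)²=576/49
  (2-67/7)²=2809/49
  (2-67/7)²=2809/49
  (20-67/7)²=5329/49
  (6-67/7)²=625/49
  (19-67/7)²=4356/49
Σ(x-μ)² = 2504/7
σ² = (2504/7)/7 = 2504/49

σ = √(2504/49) ≈ 7.1486


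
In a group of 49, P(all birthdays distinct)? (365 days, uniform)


P(all different) = Π(365-i)/365 for i=0..48
= (365/365)×(364/365)×...×(317/365)
= 0.034220

P ≈ 0.0342 ≈ 3.42%


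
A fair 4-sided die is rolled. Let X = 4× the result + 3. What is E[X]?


E[die] = (1+4)/2 = 5/2
E[X] = 4×5/2 + 3 = 13

E[X] = 13


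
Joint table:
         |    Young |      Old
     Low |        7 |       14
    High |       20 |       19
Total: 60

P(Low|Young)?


P(Low|Young) = 7/(7+20) = 7/27

P = 7/27 ≈ 25.93%


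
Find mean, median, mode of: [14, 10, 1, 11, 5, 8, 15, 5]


Sorted: [1, 5, 5, 8, 10, 11, 14, 15]
Mean = 69/8
Median = 9
Freq: {14: 1, 10: 1, 1: 1, 11: 1, 5: 2, 8: 1, 15: 1}
Mode: [5]

Mean=69/8, Median=9, Mode=5


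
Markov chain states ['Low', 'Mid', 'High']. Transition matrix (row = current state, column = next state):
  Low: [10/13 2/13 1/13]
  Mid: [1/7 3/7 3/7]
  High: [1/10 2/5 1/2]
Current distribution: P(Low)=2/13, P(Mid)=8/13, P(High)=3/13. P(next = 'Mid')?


P(next=Mid) = Σᵢ P(now=i)×P(i→Mid)
= 2/13×2/13 + 8/13×3/7 + 3/13×2/5
= 4/169 + 24/91 + 6/65 = 2246/5915

P = 2246/5915 ≈ 0.3797


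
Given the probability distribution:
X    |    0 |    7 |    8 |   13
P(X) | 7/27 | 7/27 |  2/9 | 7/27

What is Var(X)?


E[X] = 188/27
E[X²] = 1910/27
Var(X) = E[X²] - (E[X])² = 1910/27 - 35344/729 = 16226/729

Var(X) = 16226/729 ≈ 22.2579


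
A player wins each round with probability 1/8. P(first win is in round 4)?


Geometric: P(X=4) = (1-p)^(k-1)×p = (7/8)^3×1/8 = 343/4096

P(X=4) = 343/4096 ≈ 8.37%


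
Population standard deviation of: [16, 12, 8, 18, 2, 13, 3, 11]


Mean = 83/8
  (16-83/8)²=2025/64
  (12-83/8)²=169/64
  (8-83/8)²=361/64
  (18-83/8)²=3721/64
  (2-83/8)²=4489/64
  (13-83/8)²=441/64
  (3-83/8)²=3481/64
  (11-83/8)²=25/64
Σ(x-μ)² = 1839/8
σ² = (1839/8)/8 = 1839/64

σ = √(1839/64) ≈ 5.3604


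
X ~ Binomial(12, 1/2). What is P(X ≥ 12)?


P(X ≥ 12) = Σ P(X=i) for i=12..12
P(X=12) = 1/4096
Sum = 1/4096

P(X ≥ 12) = 1/4096 ≈ 0.02%


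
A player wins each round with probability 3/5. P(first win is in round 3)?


Geometric: P(X=3) = (1-p)^(k-1)×p = (2/5)^2×3/5 = 12/125

P(X=3) = 12/125 ≈ 9.60%


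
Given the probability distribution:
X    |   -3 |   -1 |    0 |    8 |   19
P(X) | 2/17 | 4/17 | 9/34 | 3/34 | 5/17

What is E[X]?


E[X] = Σ x·P(X=x)
= (-3)×(2/17) + (-1)×(4/17) + (0)×(9/34) + (8)×(3/34) + (19)×(5/17)
= 97/17

E[X] = 97/17


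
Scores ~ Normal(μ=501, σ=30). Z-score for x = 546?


z = (x - μ)/σ = (546 - 501)/30 = 1.5

z = 1.5


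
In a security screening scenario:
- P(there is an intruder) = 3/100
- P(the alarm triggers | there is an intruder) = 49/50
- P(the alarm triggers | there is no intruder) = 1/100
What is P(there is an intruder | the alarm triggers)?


Using Bayes' theorem:
P(A|B) = P(B|A)·P(A) / P(B)

P(the alarm triggers) = 49/50 × 3/100 + 1/100 × 97/100
= 147/5000 + 97/10000 = 391/10000

P(there is an intruder|the alarm triggers) = (147/5000) / (391/10000) = 294/391

P(there is an intruder|the alarm triggers) = 294/391 ≈ 75.19%


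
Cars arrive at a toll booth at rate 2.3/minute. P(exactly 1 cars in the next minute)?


Poisson(λ=2.3): P(X=1) = e^(-λ)×λ^k/k!
= e^(-2.3) × 2.3^1 / 1!
≈ 0.1002588437 × 2.3 / 1 ≈ 0.230595

P(X=1) ≈ 0.230595 ≈ 23.06%


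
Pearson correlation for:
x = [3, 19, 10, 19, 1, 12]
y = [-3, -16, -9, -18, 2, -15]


n=6, Σx=64, Σy=-59, Σxy=-923, Σx²=976, Σy²=899
r = (6×(-923) - 64×(-59))/√((6×976 - 64²)(6×899 - (-59)²))
= -1762/√(1760×1913) = -1762/√3366880 ≈ -1762/1834.9060 ≈ -0.9603

r ≈ -0.9603


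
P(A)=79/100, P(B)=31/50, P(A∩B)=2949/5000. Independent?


P(A)×P(B) = 2449/5000
P(A∩B) = 2949/5000
Not equal → NOT independent

No, not independent


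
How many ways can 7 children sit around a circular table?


Circular arrangements of 7 distinct objects: fix one position to break rotational symmetry.
(n-1)! = 6! = 720

720


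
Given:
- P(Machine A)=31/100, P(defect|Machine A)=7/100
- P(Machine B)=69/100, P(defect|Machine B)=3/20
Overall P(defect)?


P(B) = Σ P(B|Aᵢ)×P(Aᵢ)
  7/100×31/100 = 217/10000
  3/20×69/100 = 207/2000
Sum = 313/2500

P(defect) = 313/2500 ≈ 12.52%


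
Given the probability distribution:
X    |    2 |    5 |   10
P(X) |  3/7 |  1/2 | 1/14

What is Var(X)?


E[X] = 57/14
E[X²] = 299/14
Var(X) = E[X²] - (E[X])² = 299/14 - 3249/196 = 937/196

Var(X) = 937/196 ≈ 4.7806


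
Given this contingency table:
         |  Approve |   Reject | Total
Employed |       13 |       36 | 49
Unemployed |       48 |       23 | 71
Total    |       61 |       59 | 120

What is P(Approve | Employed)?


P(Approve | Employed) = 13/(13+36) = 13/49

P(Approve|Employed) = 13/49 ≈ 26.53%


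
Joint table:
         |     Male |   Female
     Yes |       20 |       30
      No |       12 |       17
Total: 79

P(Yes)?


P(Yes) = (20+30)/79 = 50/79

P(Yes) = 50/79 ≈ 63.29%


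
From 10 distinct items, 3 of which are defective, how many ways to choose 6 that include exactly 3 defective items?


Choose 3 of the 3 defective items and 3 of the other 7 items:
C(3,3)×C(7,3) = 1×35 = 35

35


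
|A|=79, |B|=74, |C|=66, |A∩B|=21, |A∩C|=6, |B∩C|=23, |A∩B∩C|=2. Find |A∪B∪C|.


|A∪B∪C| = 79+74+66-21-6-23+2 = 171

|A∪B∪C| = 171


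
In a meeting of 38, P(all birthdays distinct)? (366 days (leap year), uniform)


P(all different) = Π(366-i)/366 for i=0..37
= (366/366)×(365/366)×...×(329/366)
= 0.136703

P ≈ 0.1367 ≈ 13.67%


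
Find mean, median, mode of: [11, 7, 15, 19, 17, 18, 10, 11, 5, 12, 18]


Sorted: [5, 7, 10, 11, 11, 12, 15, 17, 18, 18, 19]
Mean = 143/11 = 13
Median = 12
Freq: {11: 2, 7: 1, 15: 1, 19: 1, 17: 1, 18: 2, 10: 1, 5: 1, 12: 1}
Mode: [11, 18]

Mean=13, Median=12, Mode=[11, 18]


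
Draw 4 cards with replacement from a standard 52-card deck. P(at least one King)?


P(not a King) = 48/52 = 12/13
P(none in 4 draws) = (12/13)^4 = 20736/28561
P(≥1 King) = 1 - 20736/28561 = 7825/28561

P = 7825/28561 ≈ 27.40%


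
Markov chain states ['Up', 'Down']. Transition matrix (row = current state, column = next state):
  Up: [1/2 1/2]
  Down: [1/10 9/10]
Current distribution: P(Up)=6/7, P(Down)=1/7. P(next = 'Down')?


P(next=Down) = Σᵢ P(now=i)×P(i→Down)
= 6/7×1/2 + 1/7×9/10
= 3/7 + 9/70 = 39/70

P = 39/70 ≈ 0.5571


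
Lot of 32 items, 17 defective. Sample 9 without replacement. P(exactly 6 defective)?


Hypergeometric: C(17,6)×C(15,3)/C(32,9)
= 12376×455/28048800 = 10829/53940

P(X=6) = 10829/53940 ≈ 20.08%


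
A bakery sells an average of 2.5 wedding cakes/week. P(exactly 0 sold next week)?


Poisson(λ=2.5): P(X=0) = e^(-λ)×λ^k/k!
= e^(-2.5) × 2.5^0 / 0!
≈ 0.08208499862 × 1 / 1 ≈ 0.082085

P(X=0) ≈ 0.082085 ≈ 8.21%


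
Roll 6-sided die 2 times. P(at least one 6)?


P(no 6)^2 = (5/6)^2 = 25/36
P(≥1) = 1 - 25/36 = 11/36

P = 11/36 ≈ 30.56%


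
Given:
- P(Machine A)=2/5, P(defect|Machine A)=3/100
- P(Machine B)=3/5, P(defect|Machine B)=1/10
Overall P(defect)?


P(B) = Σ P(B|Aᵢ)×P(Aᵢ)
  3/100×2/5 = 3/250
  1/10×3/5 = 3/50
Sum = 9/125

P(defect) = 9/125 ≈ 7.20%


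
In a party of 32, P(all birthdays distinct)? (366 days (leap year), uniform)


P(all different) = Π(366-i)/366 for i=0..31
= (366/366)×(365/366)×...×(335/366)
= 0.247626

P ≈ 0.2476 ≈ 24.76%


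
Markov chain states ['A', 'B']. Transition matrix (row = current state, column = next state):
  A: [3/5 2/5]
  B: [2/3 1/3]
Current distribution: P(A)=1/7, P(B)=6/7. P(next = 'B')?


P(next=B) = Σᵢ P(now=i)×P(i→B)
= 1/7×2/5 + 6/7×1/3
= 2/35 + 2/7 = 12/35

P = 12/35 ≈ 0.3429


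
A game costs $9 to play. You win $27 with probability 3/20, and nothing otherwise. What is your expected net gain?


E[gain] = (27-9)×3/20 + (-9)×17/20
= 27/10 - 153/20 = -99/20

Expected net gain = $-99/20 ≈ $-4.95


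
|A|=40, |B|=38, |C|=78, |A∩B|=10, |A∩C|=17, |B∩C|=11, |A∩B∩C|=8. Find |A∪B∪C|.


|A∪B∪C| = 40+38+78-10-17-11+8 = 126

|A∪B∪C| = 126


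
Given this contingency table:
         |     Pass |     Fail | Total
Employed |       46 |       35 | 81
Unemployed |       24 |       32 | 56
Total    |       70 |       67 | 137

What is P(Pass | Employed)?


P(Pass | Employed) = 46/(46+35) = 46/81

P(Pass|Employed) = 46/81 ≈ 56.79%


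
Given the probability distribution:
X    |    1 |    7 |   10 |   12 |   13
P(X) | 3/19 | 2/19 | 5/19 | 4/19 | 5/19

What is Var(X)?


E[X] = 180/19
E[X²] = 2022/19
Var(X) = E[X²] - (E[X])² = 2022/19 - 32400/361 = 6018/361

Var(X) = 6018/361 ≈ 16.6704


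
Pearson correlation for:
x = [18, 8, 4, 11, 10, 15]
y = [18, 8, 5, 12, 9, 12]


n=6, Σx=66, Σy=64, Σxy=810, Σx²=850, Σy²=782
r = (6×810 - 66×64)/√((6×850 - 66²)(6×782 - 64²))
= 636/√(744×596) = 636/√443424 ≈ 636/665.9009 ≈ 0.9551

r ≈ 0.9551


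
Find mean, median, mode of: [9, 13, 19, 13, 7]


Sorted: [7, 9, 13, 13, 19]
Mean = 61/5
Median = 13
Freq: {9: 1, 13: 2, 19: 1, 7: 1}
Mode: [13]

Mean=61/5, Median=13, Mode=13


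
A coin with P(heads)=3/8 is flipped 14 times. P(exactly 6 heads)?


Binomial: P(X=6) = C(14,6)×p^6×(1-p)^8
= 3003 × 729/262144 × 390625/16777216 = 855151171875/4398046511104

P(X=6) = 855151171875/4398046511104 ≈ 19.44%


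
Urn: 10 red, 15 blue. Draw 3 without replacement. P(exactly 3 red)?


Hypergeometric: C(10,3)×C(15,0)/C(25,3)
= 120×1/2300 = 6/115

P(X=3) = 6/115 ≈ 5.22%


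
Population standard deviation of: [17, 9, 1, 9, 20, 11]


Mean = 67/6
  (17-67/6)²=1225/36
  (9-67/6)²=169/36
  (1-67/6)²=3721/36
  (9-67/6)²=169/36
  (20-67/6)²=2809/36
  (11-67/6)²=1/36
Σ(x-μ)² = 1349/6
σ² = (1349/6)/6 = 1349/36

σ = √(1349/36) ≈ 6.1215


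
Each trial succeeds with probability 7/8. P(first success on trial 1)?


Geometric: P(X=1) = (1-p)^(k-1)×p = (1/8)^0×7/8 = 7/8

P(X=1) = 7/8 ≈ 87.50%


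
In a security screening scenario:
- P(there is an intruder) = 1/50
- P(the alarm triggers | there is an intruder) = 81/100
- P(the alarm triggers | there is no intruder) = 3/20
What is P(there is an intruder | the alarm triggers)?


Using Bayes' theorem:
P(A|B) = P(B|A)·P(A) / P(B)

P(the alarm triggers) = 81/100 × 1/50 + 3/20 × 49/50
= 81/5000 + 147/1000 = 102/625

P(there is an intruder|the alarm triggers) = (81/5000) / (102/625) = 27/272

P(there is an intruder|the alarm triggers) = 27/272 ≈ 9.93%


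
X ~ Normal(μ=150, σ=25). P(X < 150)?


z = (150-150)/25 = 0.0
P(Z < 0.0) = 0.5000

P(X < 150) ≈ 0.5000


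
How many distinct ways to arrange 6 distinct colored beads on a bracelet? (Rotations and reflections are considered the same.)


Free circular arrangements: rotations and reflections both identified.
(n-1)!/2 = 5!/2 = 120/2 = 60

60
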